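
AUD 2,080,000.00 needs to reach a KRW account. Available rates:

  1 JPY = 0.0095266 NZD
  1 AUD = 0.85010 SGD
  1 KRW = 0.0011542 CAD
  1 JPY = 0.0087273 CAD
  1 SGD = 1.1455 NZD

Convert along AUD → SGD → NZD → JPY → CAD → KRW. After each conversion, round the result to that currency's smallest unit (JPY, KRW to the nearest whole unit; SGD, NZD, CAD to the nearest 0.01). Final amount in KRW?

KRW 1,607,642,020

AUD 2,080,000.00 × 0.85010 = SGD 1,768,208.00
SGD 1,768,208.00 × 1.1455 = NZD 2,025,482.26
NZD 2,025,482.26 ÷ 0.0095266 = JPY 212,613,342
JPY 212,613,342 × 0.0087273 = CAD 1,855,540.42
CAD 1,855,540.42 ÷ 0.0011542 = KRW 1,607,642,020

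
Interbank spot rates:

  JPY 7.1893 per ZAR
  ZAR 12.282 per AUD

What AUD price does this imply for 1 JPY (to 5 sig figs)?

JPY/AUD = 0.011325

1 JPY ÷ 7.1893 = 0.139096 ZAR
0.139096 ZAR ÷ 12.282 = 0.0113252 AUD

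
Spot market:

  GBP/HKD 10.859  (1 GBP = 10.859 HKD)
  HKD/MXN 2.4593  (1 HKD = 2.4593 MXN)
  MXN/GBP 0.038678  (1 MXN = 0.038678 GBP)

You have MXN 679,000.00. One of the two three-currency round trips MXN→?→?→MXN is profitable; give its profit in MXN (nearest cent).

Profitable loop is MXN → GBP → HKD → MXN:
MXN 679,000.00 × 0.038678 = GBP 26,262.36
GBP 26,262.36 × 10.859 = HKD 285,182.99
HKD 285,182.99 × 2.4593 = MXN 701,350.52
Profit = MXN 701,350.52 − MXN 679,000.00

Profit: MXN 22,350.52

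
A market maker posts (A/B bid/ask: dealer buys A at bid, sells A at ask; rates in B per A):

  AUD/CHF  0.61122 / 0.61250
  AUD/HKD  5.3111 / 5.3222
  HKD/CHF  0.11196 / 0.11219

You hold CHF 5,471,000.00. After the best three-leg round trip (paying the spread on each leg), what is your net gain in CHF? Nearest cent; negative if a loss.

Best loop CHF → HKD → AUD → CHF:
CHF 5,471,000.00 ÷ 0.11219 (buy HKD at ask) = HKD 48,765,487.12
HKD 48,765,487.12 ÷ 5.3222 (buy AUD at ask) = AUD 9,162,655.88
AUD 9,162,655.88 × 0.61122 (sell AUD at bid) = CHF 5,600,398.53

Net profit: CHF 129,398.53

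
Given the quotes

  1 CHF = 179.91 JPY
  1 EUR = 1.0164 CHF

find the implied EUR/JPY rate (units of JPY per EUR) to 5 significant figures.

1 EUR × 1.0164 = 1.0164 CHF
1.0164 CHF × 179.91 = 182.861 JPY

EUR/JPY = 182.86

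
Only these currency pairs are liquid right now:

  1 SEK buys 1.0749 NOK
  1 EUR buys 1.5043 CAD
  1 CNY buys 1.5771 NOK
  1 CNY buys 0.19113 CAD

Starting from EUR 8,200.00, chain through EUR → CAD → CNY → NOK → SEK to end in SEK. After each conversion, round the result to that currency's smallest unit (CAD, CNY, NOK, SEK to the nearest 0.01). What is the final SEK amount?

EUR 8,200.00 × 1.5043 = CAD 12,335.26
CAD 12,335.26 ÷ 0.19113 = CNY 64,538.59
CNY 64,538.59 × 1.5771 = NOK 101,783.81
NOK 101,783.81 ÷ 1.0749 = SEK 94,691.42

SEK 94,691.42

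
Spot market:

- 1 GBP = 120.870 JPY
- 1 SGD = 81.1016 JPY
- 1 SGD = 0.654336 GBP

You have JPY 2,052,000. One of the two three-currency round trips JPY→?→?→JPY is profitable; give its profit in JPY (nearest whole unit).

Profit: JPY 52,202

Profitable loop is JPY → GBP → SGD → JPY:
JPY 2,052,000 ÷ 120.870 = GBP 16,976.92
GBP 16,976.92 ÷ 0.654336 = SGD 25,945.26
SGD 25,945.26 × 81.1016 = JPY 2,104,202
Profit = JPY 2,104,202 − JPY 2,052,000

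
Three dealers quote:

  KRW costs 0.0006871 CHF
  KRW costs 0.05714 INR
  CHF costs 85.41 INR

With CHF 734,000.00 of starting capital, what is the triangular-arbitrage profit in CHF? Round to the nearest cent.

Profitable loop is CHF → INR → KRW → CHF:
CHF 734,000.00 × 85.41 = INR 62,690,940.00
INR 62,690,940.00 ÷ 0.05714 = KRW 1,097,146,307
KRW 1,097,146,307 × 0.0006871 = CHF 753,849.23
Profit = CHF 753,849.23 − CHF 734,000.00

Profit: CHF 19,849.23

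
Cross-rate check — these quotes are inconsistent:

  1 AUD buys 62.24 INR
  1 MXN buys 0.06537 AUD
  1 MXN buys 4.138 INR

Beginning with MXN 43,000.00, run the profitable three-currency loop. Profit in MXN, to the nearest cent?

Profitable loop is MXN → INR → AUD → MXN:
MXN 43,000.00 × 4.138 = INR 177,934.00
INR 177,934.00 ÷ 62.24 = AUD 2,858.84
AUD 2,858.84 ÷ 0.06537 = MXN 43,733.16
Profit = MXN 43,733.16 − MXN 43,000.00

Profit: MXN 733.16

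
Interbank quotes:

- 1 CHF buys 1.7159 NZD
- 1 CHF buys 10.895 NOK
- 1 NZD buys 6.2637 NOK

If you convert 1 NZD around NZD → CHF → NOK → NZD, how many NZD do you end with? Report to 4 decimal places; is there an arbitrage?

Around NZD → CHF → NOK → NZD: 1 ÷ 1.7159 × 10.895 ÷ 6.2637 = 1.013688
Product > 1; profitable direction is NZD → CHF → NOK → NZD.

1.0137 (arbitrage exists)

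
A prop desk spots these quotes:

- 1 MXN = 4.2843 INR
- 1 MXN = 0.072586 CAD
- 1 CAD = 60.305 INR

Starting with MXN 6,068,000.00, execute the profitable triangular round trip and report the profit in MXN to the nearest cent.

Profitable loop is MXN → CAD → INR → MXN:
MXN 6,068,000.00 × 0.072586 = CAD 440,451.85
CAD 440,451.85 × 60.305 = INR 26,561,448.69
INR 26,561,448.69 ÷ 4.2843 = MXN 6,199,717.27
Profit = MXN 6,199,717.27 − MXN 6,068,000.00

Profit: MXN 131,717.27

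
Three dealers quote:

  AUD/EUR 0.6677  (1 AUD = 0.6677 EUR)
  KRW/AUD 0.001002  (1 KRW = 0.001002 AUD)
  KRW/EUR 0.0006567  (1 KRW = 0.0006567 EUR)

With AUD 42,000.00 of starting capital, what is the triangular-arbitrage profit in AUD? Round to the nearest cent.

Profitable loop is AUD → EUR → KRW → AUD:
AUD 42,000.00 × 0.6677 = EUR 28,043.40
EUR 28,043.40 ÷ 0.0006567 = KRW 42,703,518
KRW 42,703,518 × 0.001002 = AUD 42,788.92
Profit = AUD 42,788.92 − AUD 42,000.00

Profit: AUD 788.92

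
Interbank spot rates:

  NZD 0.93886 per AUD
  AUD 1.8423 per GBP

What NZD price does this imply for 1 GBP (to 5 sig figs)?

GBP/NZD = 1.7297

1 GBP × 1.8423 = 1.8423 AUD
1.8423 AUD × 0.93886 = 1.72966 NZD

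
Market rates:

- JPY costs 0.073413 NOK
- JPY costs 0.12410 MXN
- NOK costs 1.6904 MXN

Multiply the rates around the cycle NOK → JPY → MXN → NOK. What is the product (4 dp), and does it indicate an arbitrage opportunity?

Around NOK → JPY → MXN → NOK: 1 ÷ 0.073413 × 0.12410 ÷ 1.6904 = 1.000021
Product ≈ 1 (deviation 0.002%, within rounding noise).

1.0000 (no arbitrage)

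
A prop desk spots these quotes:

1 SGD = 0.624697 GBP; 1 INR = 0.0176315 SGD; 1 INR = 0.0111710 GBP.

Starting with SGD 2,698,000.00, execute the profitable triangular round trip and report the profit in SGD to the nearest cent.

Profit: SGD 38,373.12

Profitable loop is SGD → INR → GBP → SGD:
SGD 2,698,000.00 ÷ 0.0176315 = INR 153,021,580.69
INR 153,021,580.69 × 0.0111710 = GBP 1,709,404.08
GBP 1,709,404.08 ÷ 0.624697 = SGD 2,736,373.12
Profit = SGD 2,736,373.12 − SGD 2,698,000.00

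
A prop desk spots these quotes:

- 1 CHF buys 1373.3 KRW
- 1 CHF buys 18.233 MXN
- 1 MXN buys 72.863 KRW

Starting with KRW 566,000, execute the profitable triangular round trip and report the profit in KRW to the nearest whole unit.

Profit: KRW 19,082

Profitable loop is KRW → MXN → CHF → KRW:
KRW 566,000 ÷ 72.863 = MXN 7,768.00
MXN 7,768.00 ÷ 18.233 = CHF 426.04
CHF 426.04 × 1373.3 = KRW 585,082
Profit = KRW 585,082 − KRW 566,000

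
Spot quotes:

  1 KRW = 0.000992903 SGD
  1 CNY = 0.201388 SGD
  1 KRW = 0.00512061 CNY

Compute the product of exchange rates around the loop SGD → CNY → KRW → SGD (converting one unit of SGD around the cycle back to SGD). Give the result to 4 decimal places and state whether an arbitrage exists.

0.9628 (arbitrage exists)

Around SGD → CNY → KRW → SGD: 1 ÷ 0.201388 ÷ 0.00512061 × 0.000992903 = 0.962834
Product < 1; profitable direction is SGD → KRW → CNY → SGD.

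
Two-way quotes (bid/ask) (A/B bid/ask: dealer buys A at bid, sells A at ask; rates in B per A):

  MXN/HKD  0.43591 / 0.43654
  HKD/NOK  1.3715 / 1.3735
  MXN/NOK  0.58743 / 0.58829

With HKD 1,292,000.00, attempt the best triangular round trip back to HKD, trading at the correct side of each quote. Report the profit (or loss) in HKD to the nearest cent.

Best loop HKD → NOK → MXN → HKD:
HKD 1,292,000.00 × 1.3715 (sell HKD at bid) = NOK 1,771,978.00
NOK 1,771,978.00 ÷ 0.58829 (buy MXN at ask) = MXN 3,012,082.48
MXN 3,012,082.48 × 0.43591 (sell MXN at bid) = HKD 1,312,996.87

Net profit: HKD 20,996.87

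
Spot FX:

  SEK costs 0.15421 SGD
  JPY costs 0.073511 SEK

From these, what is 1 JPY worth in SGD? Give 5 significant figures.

JPY/SGD = 0.011336

1 JPY × 0.073511 = 0.073511 SEK
0.073511 SEK × 0.15421 = 0.0113361 SGD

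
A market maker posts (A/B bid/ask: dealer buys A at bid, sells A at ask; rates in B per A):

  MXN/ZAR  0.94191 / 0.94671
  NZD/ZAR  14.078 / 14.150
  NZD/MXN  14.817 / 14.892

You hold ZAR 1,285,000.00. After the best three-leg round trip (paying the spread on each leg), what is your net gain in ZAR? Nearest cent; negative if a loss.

Net result: ZAR -1,859.84 (no profitable arbitrage after spreads)

Best loop ZAR → MXN → NZD → ZAR:
ZAR 1,285,000.00 ÷ 0.94671 (buy MXN at ask) = MXN 1,357,332.23
MXN 1,357,332.23 ÷ 14.892 (buy NZD at ask) = NZD 91,145.06
NZD 91,145.06 × 14.078 (sell NZD at bid) = ZAR 1,283,140.16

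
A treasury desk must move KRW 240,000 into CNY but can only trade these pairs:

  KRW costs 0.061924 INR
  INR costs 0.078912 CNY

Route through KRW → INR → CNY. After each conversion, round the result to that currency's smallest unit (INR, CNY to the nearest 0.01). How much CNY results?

KRW 240,000 × 0.061924 = INR 14,861.76
INR 14,861.76 × 0.078912 = CNY 1,172.77

CNY 1,172.77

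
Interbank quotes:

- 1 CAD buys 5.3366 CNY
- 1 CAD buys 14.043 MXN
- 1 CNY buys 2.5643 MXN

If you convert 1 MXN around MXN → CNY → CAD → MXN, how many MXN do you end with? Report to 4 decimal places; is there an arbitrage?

Around MXN → CNY → CAD → MXN: 1 ÷ 2.5643 ÷ 5.3366 × 14.043 = 1.026187
Product > 1; profitable direction is MXN → CNY → CAD → MXN.

1.0262 (arbitrage exists)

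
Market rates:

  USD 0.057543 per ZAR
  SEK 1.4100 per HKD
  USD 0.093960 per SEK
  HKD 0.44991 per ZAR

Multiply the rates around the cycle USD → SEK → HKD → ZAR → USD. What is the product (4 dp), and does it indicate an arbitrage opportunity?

Around USD → SEK → HKD → ZAR → USD: 1 ÷ 0.093960 ÷ 1.4100 ÷ 0.44991 × 0.057543 = 0.965394
Product < 1; profitable direction is USD → ZAR → HKD → SEK → USD.

0.9654 (arbitrage exists)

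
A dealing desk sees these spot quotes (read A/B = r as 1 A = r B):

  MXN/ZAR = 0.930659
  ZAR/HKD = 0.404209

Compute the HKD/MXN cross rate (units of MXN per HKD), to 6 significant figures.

HKD/MXN = 2.65830

1 HKD ÷ 0.404209 = 2.47397 ZAR
2.47397 ZAR ÷ 0.930659 = 2.6583 MXN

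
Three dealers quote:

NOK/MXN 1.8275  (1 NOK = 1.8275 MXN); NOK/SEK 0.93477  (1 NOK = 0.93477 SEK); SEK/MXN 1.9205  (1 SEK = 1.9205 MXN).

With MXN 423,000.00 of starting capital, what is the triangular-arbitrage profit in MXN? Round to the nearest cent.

Profit: MXN 7,604.61

Profitable loop is MXN → SEK → NOK → MXN:
MXN 423,000.00 ÷ 1.9205 = SEK 220,255.14
SEK 220,255.14 ÷ 0.93477 = NOK 235,624.96
NOK 235,624.96 × 1.8275 = MXN 430,604.61
Profit = MXN 430,604.61 − MXN 423,000.00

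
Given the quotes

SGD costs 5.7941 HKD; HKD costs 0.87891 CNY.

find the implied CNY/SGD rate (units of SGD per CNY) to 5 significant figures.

1 CNY ÷ 0.87891 = 1.13777 HKD
1.13777 HKD ÷ 5.7941 = 0.196367 SGD

CNY/SGD = 0.19637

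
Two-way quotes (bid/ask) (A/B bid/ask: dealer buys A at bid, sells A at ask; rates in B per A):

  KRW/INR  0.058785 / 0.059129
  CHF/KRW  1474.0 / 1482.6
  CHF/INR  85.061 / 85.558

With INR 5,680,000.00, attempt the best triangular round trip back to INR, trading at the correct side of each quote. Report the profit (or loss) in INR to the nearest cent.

Best loop INR → CHF → KRW → INR:
INR 5,680,000.00 ÷ 85.558 (buy CHF at ask) = CHF 66,387.71
CHF 66,387.71 × 1474.0 (sell CHF at bid) = KRW 97,855,490
KRW 97,855,490 × 0.058785 (sell KRW at bid) = INR 5,752,434.97

Net profit: INR 72,434.97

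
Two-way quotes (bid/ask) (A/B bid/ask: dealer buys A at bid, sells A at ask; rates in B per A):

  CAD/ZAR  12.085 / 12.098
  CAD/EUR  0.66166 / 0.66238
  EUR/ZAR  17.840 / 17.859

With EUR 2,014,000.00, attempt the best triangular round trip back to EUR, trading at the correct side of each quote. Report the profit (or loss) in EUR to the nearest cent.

Net profit: EUR 43,509.14

Best loop EUR → CAD → ZAR → EUR:
EUR 2,014,000.00 ÷ 0.66238 (buy CAD at ask) = CAD 3,040,550.74
CAD 3,040,550.74 × 12.085 (sell CAD at bid) = ZAR 36,745,055.71
ZAR 36,745,055.71 ÷ 17.859 (buy EUR at ask) = EUR 2,057,509.14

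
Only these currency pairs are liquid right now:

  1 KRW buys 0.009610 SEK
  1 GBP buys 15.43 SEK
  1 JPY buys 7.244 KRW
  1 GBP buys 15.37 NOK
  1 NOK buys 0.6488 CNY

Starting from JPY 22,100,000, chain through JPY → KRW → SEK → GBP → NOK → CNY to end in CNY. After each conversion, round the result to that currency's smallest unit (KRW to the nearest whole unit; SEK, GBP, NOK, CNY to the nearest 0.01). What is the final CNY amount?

CNY 994,289.57

JPY 22,100,000 × 7.244 = KRW 160,092,400
KRW 160,092,400 × 0.009610 = SEK 1,538,487.96
SEK 1,538,487.96 ÷ 15.43 = GBP 99,707.58
GBP 99,707.58 × 15.37 = NOK 1,532,505.50
NOK 1,532,505.50 × 0.6488 = CNY 994,289.57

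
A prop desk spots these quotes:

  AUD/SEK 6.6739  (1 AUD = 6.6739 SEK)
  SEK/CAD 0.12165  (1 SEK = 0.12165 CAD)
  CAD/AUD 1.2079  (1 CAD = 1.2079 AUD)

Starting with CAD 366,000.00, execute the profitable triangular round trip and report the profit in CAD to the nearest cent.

Profitable loop is CAD → SEK → AUD → CAD:
CAD 366,000.00 ÷ 0.12165 = SEK 3,008,631.32
SEK 3,008,631.32 ÷ 6.6739 = AUD 450,805.57
AUD 450,805.57 ÷ 1.2079 = CAD 373,214.32
Profit = CAD 373,214.32 − CAD 366,000.00

Profit: CAD 7,214.32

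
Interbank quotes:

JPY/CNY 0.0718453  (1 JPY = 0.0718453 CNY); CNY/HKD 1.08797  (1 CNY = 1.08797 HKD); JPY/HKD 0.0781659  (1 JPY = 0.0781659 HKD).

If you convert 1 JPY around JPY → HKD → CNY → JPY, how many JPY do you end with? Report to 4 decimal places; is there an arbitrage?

Around JPY → HKD → CNY → JPY: 1 × 0.0781659 ÷ 1.08797 ÷ 0.0718453 = 1.000005
Product ≈ 1 (deviation 0.000%, within rounding noise).

1.0000 (no arbitrage)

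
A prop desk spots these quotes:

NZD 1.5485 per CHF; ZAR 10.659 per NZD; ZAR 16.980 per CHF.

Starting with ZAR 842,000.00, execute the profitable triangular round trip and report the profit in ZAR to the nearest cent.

Profit: ZAR 24,207.83

Profitable loop is ZAR → NZD → CHF → ZAR:
ZAR 842,000.00 ÷ 10.659 = NZD 78,994.28
NZD 78,994.28 ÷ 1.5485 = CHF 51,013.42
CHF 51,013.42 × 16.980 = ZAR 866,207.83
Profit = ZAR 866,207.83 − ZAR 842,000.00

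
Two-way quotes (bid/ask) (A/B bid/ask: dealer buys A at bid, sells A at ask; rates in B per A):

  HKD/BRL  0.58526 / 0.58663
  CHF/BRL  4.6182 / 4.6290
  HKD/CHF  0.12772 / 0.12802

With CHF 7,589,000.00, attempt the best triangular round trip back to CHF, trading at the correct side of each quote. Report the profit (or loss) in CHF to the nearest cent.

Best loop CHF → BRL → HKD → CHF:
CHF 7,589,000.00 × 4.6182 (sell CHF at bid) = BRL 35,047,519.80
BRL 35,047,519.80 ÷ 0.58663 (buy HKD at ask) = HKD 59,743,824.56
HKD 59,743,824.56 × 0.12772 (sell HKD at bid) = CHF 7,630,481.27

Net profit: CHF 41,481.27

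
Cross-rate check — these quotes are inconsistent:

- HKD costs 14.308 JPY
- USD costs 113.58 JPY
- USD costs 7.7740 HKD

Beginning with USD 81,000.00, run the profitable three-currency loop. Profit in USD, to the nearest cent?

Profitable loop is USD → JPY → HKD → USD:
USD 81,000.00 × 113.58 = JPY 9,199,980
JPY 9,199,980 ÷ 14.308 = HKD 642,995.53
HKD 642,995.53 ÷ 7.7740 = USD 82,711.03
Profit = USD 82,711.03 − USD 81,000.00

Profit: USD 1,711.03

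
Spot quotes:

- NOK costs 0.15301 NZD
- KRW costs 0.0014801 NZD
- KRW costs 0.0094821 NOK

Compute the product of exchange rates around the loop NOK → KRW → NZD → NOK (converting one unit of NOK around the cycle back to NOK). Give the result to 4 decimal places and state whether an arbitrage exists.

1.0202 (arbitrage exists)

Around NOK → KRW → NZD → NOK: 1 ÷ 0.0094821 × 0.0014801 ÷ 0.15301 = 1.020156
Product > 1; profitable direction is NOK → KRW → NZD → NOK.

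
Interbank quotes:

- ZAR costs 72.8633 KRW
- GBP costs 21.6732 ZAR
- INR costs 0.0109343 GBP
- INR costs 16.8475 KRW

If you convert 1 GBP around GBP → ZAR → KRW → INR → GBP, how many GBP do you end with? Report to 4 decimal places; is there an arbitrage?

Around GBP → ZAR → KRW → INR → GBP: 1 × 21.6732 × 72.8633 ÷ 16.8475 × 0.0109343 = 1.024914
Product > 1; profitable direction is GBP → ZAR → KRW → INR → GBP.

1.0249 (arbitrage exists)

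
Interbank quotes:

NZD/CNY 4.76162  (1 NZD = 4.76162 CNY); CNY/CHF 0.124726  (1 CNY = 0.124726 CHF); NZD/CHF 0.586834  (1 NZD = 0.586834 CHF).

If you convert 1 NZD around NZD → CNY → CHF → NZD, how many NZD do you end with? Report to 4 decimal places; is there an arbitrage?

Around NZD → CNY → CHF → NZD: 1 × 4.76162 × 0.124726 ÷ 0.586834 = 1.012037
Product > 1; profitable direction is NZD → CNY → CHF → NZD.

1.0120 (arbitrage exists)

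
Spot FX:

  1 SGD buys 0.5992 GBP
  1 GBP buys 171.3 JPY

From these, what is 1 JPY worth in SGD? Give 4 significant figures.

JPY/SGD = 0.009743

1 JPY ÷ 171.3 = 0.00583771 GBP
0.00583771 GBP ÷ 0.5992 = 0.00974251 SGD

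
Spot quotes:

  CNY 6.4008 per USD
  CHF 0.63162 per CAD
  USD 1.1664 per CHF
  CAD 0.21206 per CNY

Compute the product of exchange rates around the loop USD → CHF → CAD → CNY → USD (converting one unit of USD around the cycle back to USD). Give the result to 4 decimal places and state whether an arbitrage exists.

Around USD → CHF → CAD → CNY → USD: 1 ÷ 1.1664 ÷ 0.63162 ÷ 0.21206 ÷ 6.4008 = 1.000008
Product ≈ 1 (deviation 0.001%, within rounding noise).

1.0000 (no arbitrage)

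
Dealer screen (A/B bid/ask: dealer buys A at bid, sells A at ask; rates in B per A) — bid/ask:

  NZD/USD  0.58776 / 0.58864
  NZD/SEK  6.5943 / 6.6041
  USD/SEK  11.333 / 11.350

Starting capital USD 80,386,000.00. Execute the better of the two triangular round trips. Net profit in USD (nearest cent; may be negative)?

Best loop USD → SEK → NZD → USD:
USD 80,386,000.00 × 11.333 (sell USD at bid) = SEK 911,014,538.00
SEK 911,014,538.00 ÷ 6.6041 (buy NZD at ask) = NZD 137,946,811.53
NZD 137,946,811.53 × 0.58776 (sell NZD at bid) = USD 81,079,617.94

Net profit: USD 693,617.94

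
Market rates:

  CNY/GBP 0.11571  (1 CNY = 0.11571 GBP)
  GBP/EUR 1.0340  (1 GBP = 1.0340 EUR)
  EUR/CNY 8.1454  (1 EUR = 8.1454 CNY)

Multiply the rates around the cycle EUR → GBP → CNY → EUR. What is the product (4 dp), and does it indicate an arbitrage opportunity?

Around EUR → GBP → CNY → EUR: 1 ÷ 1.0340 ÷ 0.11571 ÷ 8.1454 = 1.026115
Product > 1; profitable direction is EUR → GBP → CNY → EUR.

1.0261 (arbitrage exists)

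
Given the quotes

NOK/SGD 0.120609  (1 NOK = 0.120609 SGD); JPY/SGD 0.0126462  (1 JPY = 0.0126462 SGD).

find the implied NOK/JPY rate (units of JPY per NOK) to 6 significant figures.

1 NOK × 0.120609 = 0.120609 SGD
0.120609 SGD ÷ 0.0126462 = 9.53717 JPY

NOK/JPY = 9.53717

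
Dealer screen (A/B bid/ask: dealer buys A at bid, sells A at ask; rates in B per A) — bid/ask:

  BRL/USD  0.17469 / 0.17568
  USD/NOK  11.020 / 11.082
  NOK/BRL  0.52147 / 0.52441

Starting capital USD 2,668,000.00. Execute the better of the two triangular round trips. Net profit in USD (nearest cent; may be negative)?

Best loop USD → NOK → BRL → USD:
USD 2,668,000.00 × 11.020 (sell USD at bid) = NOK 29,401,360.00
NOK 29,401,360.00 × 0.52147 (sell NOK at bid) = BRL 15,331,927.20
BRL 15,331,927.20 × 0.17469 (sell BRL at bid) = USD 2,678,334.36

Net profit: USD 10,334.36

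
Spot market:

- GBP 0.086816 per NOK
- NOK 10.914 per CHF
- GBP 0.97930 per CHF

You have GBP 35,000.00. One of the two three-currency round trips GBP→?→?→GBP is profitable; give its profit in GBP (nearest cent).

Profitable loop is GBP → NOK → CHF → GBP:
GBP 35,000.00 ÷ 0.086816 = NOK 403,151.49
NOK 403,151.49 ÷ 10.914 = CHF 36,938.93
CHF 36,938.93 × 0.97930 = GBP 36,174.30
Profit = GBP 36,174.30 − GBP 35,000.00

Profit: GBP 1,174.30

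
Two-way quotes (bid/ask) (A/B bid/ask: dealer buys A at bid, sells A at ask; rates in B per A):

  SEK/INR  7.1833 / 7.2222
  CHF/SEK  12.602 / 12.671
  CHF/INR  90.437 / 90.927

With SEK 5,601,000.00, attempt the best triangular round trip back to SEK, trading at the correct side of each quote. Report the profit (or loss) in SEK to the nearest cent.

Best loop SEK → INR → CHF → SEK:
SEK 5,601,000.00 × 7.1833 (sell SEK at bid) = INR 40,233,663.30
INR 40,233,663.30 ÷ 90.927 (buy CHF at ask) = CHF 442,483.13
CHF 442,483.13 × 12.602 (sell CHF at bid) = SEK 5,576,172.37

Net result: SEK -24,827.63 (no profitable arbitrage after spreads)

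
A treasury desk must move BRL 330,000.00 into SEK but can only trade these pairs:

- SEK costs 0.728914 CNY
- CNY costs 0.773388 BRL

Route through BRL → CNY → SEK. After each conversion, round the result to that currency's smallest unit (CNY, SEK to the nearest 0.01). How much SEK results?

SEK 585,383.16

BRL 330,000.00 ÷ 0.773388 = CNY 426,693.98
CNY 426,693.98 ÷ 0.728914 = SEK 585,383.16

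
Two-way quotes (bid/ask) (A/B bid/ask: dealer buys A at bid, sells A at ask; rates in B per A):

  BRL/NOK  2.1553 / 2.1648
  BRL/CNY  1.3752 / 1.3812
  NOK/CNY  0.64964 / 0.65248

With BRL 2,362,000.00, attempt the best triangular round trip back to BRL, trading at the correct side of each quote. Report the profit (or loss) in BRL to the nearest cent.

Best loop BRL → NOK → CNY → BRL:
BRL 2,362,000.00 × 2.1553 (sell BRL at bid) = NOK 5,090,818.60
NOK 5,090,818.60 × 0.64964 (sell NOK at bid) = CNY 3,307,199.40
CNY 3,307,199.40 ÷ 1.3812 (buy BRL at ask) = BRL 2,394,439.18

Net profit: BRL 32,439.18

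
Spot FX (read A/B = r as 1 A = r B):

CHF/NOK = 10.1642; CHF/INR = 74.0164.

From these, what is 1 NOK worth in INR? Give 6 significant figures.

1 NOK ÷ 10.1642 = 0.0983845 CHF
0.0983845 CHF × 74.0164 = 7.28207 INR

NOK/INR = 7.28207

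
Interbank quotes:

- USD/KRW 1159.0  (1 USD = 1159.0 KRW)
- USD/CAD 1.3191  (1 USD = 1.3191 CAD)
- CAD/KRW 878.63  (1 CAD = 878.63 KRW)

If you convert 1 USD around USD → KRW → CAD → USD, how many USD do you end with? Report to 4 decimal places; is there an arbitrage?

1.0000 (no arbitrage)

Around USD → KRW → CAD → USD: 1 × 1159.0 ÷ 878.63 ÷ 1.3191 = 0.999999
Product ≈ 1 (deviation 0.000%, within rounding noise).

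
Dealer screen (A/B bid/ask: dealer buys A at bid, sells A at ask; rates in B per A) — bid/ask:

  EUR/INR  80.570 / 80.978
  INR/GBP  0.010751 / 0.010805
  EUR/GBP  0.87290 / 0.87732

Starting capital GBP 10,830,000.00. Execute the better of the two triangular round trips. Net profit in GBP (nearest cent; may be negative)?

Net result: GBP -25,588.10 (no profitable arbitrage after spreads)

Best loop GBP → INR → EUR → GBP:
GBP 10,830,000.00 ÷ 0.010805 (buy INR at ask) = INR 1,002,313,743.64
INR 1,002,313,743.64 ÷ 80.978 (buy EUR at ask) = EUR 12,377,605.57
EUR 12,377,605.57 × 0.87290 (sell EUR at bid) = GBP 10,804,411.90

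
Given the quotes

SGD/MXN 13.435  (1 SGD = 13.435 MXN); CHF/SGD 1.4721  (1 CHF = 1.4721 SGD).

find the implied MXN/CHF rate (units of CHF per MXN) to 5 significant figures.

MXN/CHF = 0.050562

1 MXN ÷ 13.435 = 0.0744325 SGD
0.0744325 SGD ÷ 1.4721 = 0.0505621 CHF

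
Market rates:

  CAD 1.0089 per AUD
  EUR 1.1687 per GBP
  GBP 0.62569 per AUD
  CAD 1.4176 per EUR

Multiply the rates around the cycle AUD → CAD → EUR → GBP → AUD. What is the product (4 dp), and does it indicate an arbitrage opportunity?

0.9733 (arbitrage exists)

Around AUD → CAD → EUR → GBP → AUD: 1 × 1.0089 ÷ 1.4176 ÷ 1.1687 ÷ 0.62569 = 0.973267
Product < 1; profitable direction is AUD → GBP → EUR → CAD → AUD.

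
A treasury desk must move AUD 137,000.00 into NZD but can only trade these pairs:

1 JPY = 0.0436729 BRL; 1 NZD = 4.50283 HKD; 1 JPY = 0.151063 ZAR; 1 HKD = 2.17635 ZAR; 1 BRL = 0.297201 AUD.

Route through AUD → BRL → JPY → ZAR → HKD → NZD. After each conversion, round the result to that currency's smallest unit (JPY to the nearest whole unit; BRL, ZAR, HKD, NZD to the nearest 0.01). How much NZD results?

NZD 162,705.45

AUD 137,000.00 ÷ 0.297201 = BRL 460,967.49
BRL 460,967.49 ÷ 0.0436729 = JPY 10,555,001
JPY 10,555,001 × 0.151063 = ZAR 1,594,470.12
ZAR 1,594,470.12 ÷ 2.17635 = HKD 732,634.97
HKD 732,634.97 ÷ 4.50283 = NZD 162,705.45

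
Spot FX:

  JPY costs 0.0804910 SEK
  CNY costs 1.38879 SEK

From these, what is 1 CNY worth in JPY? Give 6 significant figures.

CNY/JPY = 17.2540

1 CNY × 1.38879 = 1.38879 SEK
1.38879 SEK ÷ 0.0804910 = 17.254 JPY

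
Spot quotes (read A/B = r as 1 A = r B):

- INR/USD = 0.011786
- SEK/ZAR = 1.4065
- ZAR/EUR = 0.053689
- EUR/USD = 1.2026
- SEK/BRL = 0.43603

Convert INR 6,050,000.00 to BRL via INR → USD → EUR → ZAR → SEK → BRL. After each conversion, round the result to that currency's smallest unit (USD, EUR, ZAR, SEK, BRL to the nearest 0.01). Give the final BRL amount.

INR 6,050,000.00 × 0.011786 = USD 71,305.30
USD 71,305.30 ÷ 1.2026 = EUR 59,292.62
EUR 59,292.62 ÷ 0.053689 = ZAR 1,104,371.85
ZAR 1,104,371.85 ÷ 1.4065 = SEK 785,191.50
SEK 785,191.50 × 0.43603 = BRL 342,367.05

BRL 342,367.05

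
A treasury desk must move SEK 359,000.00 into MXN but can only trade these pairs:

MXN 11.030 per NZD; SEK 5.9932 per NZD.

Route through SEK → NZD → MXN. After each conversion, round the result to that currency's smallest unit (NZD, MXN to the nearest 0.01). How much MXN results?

SEK 359,000.00 ÷ 5.9932 = NZD 59,901.22
NZD 59,901.22 × 11.030 = MXN 660,710.46

MXN 660,710.46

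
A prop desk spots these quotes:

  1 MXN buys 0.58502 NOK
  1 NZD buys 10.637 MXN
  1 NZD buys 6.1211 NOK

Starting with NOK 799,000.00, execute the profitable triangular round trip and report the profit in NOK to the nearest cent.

Profitable loop is NOK → NZD → MXN → NOK:
NOK 799,000.00 ÷ 6.1211 = NZD 130,532.09
NZD 130,532.09 × 10.637 = MXN 1,388,469.88
MXN 1,388,469.88 × 0.58502 = NOK 812,282.65
Profit = NOK 812,282.65 − NOK 799,000.00

Profit: NOK 13,282.65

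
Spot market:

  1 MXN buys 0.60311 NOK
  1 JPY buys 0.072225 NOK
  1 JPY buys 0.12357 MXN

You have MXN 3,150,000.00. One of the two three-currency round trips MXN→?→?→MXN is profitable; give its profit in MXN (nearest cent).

Profitable loop is MXN → NOK → JPY → MXN:
MXN 3,150,000.00 × 0.60311 = NOK 1,899,796.50
NOK 1,899,796.50 ÷ 0.072225 = JPY 26,303,863
JPY 26,303,863 × 0.12357 = MXN 3,250,368.34
Profit = MXN 3,250,368.34 − MXN 3,150,000.00

Profit: MXN 100,368.34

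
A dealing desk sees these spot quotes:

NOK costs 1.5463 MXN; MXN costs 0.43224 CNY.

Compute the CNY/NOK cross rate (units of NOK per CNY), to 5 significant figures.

CNY/NOK = 1.4962

1 CNY ÷ 0.43224 = 2.31353 MXN
2.31353 MXN ÷ 1.5463 = 1.49617 NOK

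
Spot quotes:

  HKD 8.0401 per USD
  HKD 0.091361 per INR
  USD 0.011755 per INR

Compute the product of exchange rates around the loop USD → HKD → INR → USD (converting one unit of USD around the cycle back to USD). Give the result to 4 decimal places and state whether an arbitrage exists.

Around USD → HKD → INR → USD: 1 × 8.0401 ÷ 0.091361 × 0.011755 = 1.034483
Product > 1; profitable direction is USD → HKD → INR → USD.

1.0345 (arbitrage exists)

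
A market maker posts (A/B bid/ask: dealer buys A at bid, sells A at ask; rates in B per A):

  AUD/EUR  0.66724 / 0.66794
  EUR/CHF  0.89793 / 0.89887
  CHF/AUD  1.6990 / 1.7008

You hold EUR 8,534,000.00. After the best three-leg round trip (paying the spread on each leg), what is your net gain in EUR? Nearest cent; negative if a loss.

Best loop EUR → CHF → AUD → EUR:
EUR 8,534,000.00 × 0.89793 (sell EUR at bid) = CHF 7,662,934.62
CHF 7,662,934.62 × 1.6990 (sell CHF at bid) = AUD 13,019,325.92
AUD 13,019,325.92 × 0.66724 (sell AUD at bid) = EUR 8,687,015.03

Net profit: EUR 153,015.03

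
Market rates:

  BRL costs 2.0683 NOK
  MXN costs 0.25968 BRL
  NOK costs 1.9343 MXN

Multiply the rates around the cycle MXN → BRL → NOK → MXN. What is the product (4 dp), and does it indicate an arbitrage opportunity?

1.0389 (arbitrage exists)

Around MXN → BRL → NOK → MXN: 1 × 0.25968 × 2.0683 × 1.9343 = 1.038905
Product > 1; profitable direction is MXN → BRL → NOK → MXN.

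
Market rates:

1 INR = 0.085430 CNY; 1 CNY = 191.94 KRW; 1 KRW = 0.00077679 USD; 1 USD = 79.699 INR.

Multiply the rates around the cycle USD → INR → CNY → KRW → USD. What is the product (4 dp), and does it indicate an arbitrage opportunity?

Around USD → INR → CNY → KRW → USD: 1 × 79.699 × 0.085430 × 191.94 × 0.00077679 = 1.015155
Product > 1; profitable direction is USD → INR → CNY → KRW → USD.

1.0152 (arbitrage exists)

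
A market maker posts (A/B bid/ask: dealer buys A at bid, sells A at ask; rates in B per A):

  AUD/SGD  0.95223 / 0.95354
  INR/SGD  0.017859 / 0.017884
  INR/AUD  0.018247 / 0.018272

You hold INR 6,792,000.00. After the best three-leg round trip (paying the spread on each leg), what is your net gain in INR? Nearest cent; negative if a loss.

Net profit: INR 169,932.56

Best loop INR → SGD → AUD → INR:
INR 6,792,000.00 × 0.017859 (sell INR at bid) = SGD 121,298.33
SGD 121,298.33 ÷ 0.95354 (buy AUD at ask) = AUD 127,208.43
AUD 127,208.43 ÷ 0.018272 (buy INR at ask) = INR 6,961,932.56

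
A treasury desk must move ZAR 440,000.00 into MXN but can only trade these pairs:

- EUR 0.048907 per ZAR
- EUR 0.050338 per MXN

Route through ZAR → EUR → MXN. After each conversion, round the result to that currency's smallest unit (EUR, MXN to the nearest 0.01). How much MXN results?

ZAR 440,000.00 × 0.048907 = EUR 21,519.08
EUR 21,519.08 ÷ 0.050338 = MXN 427,491.76

MXN 427,491.76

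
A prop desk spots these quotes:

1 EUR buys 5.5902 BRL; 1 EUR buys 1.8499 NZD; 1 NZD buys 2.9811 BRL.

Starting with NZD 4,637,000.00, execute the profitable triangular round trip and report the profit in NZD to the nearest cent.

Profit: NZD 63,452.25

Profitable loop is NZD → EUR → BRL → NZD:
NZD 4,637,000.00 ÷ 1.8499 = EUR 2,506,621.98
EUR 2,506,621.98 × 5.5902 = BRL 14,012,518.19
BRL 14,012,518.19 ÷ 2.9811 = NZD 4,700,452.25
Profit = NZD 4,700,452.25 − NZD 4,637,000.00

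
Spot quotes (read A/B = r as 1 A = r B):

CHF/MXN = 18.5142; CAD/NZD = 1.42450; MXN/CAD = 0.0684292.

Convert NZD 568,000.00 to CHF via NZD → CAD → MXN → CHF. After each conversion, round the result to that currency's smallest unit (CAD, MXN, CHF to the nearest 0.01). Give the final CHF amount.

NZD 568,000.00 ÷ 1.42450 = CAD 398,736.40
CAD 398,736.40 ÷ 0.0684292 = MXN 5,826,991.99
MXN 5,826,991.99 ÷ 18.5142 = CHF 314,730.96

CHF 314,730.96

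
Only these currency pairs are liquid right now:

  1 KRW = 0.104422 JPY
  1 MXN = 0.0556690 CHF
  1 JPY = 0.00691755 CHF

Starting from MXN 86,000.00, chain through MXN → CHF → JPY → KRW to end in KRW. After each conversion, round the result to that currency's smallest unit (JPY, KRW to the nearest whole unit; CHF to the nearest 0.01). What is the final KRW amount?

KRW 6,627,770

MXN 86,000.00 × 0.0556690 = CHF 4,787.53
CHF 4,787.53 ÷ 0.00691755 = JPY 692,085
JPY 692,085 ÷ 0.104422 = KRW 6,627,770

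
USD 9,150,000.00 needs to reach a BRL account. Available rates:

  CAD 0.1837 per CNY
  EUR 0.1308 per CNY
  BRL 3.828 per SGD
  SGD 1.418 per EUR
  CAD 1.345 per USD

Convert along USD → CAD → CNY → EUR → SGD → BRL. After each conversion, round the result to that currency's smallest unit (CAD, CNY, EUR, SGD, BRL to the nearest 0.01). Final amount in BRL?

BRL 47,565,287.45

USD 9,150,000.00 × 1.345 = CAD 12,306,750.00
CAD 12,306,750.00 ÷ 0.1837 = CNY 66,993,739.79
CNY 66,993,739.79 × 0.1308 = EUR 8,762,781.16
EUR 8,762,781.16 × 1.418 = SGD 12,425,623.68
SGD 12,425,623.68 × 3.828 = BRL 47,565,287.45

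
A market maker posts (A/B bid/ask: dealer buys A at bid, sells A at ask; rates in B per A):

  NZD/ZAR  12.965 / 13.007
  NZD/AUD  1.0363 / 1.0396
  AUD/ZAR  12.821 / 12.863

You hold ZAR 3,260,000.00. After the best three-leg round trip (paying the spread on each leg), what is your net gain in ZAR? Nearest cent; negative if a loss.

Best loop ZAR → NZD → AUD → ZAR:
ZAR 3,260,000.00 ÷ 13.007 (buy NZD at ask) = NZD 250,634.27
NZD 250,634.27 × 1.0363 (sell NZD at bid) = AUD 259,732.30
AUD 259,732.30 × 12.821 (sell AUD at bid) = ZAR 3,330,027.79

Net profit: ZAR 70,027.79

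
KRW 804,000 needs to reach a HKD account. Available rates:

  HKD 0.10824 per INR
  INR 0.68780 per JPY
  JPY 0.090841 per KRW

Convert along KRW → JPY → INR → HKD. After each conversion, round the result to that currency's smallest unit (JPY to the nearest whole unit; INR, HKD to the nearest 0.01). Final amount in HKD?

HKD 5,437.35

KRW 804,000 × 0.090841 = JPY 73,036
JPY 73,036 × 0.68780 = INR 50,234.16
INR 50,234.16 × 0.10824 = HKD 5,437.35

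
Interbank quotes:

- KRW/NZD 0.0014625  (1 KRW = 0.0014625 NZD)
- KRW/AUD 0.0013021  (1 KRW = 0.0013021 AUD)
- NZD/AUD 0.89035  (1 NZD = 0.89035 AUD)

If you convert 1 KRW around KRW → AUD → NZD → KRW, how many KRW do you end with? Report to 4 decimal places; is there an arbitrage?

Around KRW → AUD → NZD → KRW: 1 × 0.0013021 ÷ 0.89035 ÷ 0.0014625 = 0.999972
Product ≈ 1 (deviation 0.003%, within rounding noise).

1.0000 (no arbitrage)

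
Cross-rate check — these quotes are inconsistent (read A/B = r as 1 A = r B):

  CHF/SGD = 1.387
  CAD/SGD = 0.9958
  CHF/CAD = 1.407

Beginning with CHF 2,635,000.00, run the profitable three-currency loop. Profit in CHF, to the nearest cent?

Profit: CHF 26,769.09

Profitable loop is CHF → CAD → SGD → CHF:
CHF 2,635,000.00 × 1.407 = CAD 3,707,445.00
CAD 3,707,445.00 × 0.9958 = SGD 3,691,873.73
SGD 3,691,873.73 ÷ 1.387 = CHF 2,661,769.09
Profit = CHF 2,661,769.09 − CHF 2,635,000.00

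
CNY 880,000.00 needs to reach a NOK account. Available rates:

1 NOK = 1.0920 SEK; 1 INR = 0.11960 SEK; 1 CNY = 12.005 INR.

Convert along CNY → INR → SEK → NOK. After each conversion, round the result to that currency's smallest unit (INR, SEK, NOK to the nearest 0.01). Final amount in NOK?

NOK 1,157,053.33

CNY 880,000.00 × 12.005 = INR 10,564,400.00
INR 10,564,400.00 × 0.11960 = SEK 1,263,502.24
SEK 1,263,502.24 ÷ 1.0920 = NOK 1,157,053.33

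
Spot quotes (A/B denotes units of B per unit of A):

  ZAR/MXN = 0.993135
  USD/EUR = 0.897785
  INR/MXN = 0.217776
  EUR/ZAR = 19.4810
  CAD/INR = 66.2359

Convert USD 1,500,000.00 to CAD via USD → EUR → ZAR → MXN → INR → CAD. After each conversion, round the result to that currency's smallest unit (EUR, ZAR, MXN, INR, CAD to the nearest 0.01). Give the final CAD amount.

CAD 1,806,257.57

USD 1,500,000.00 × 0.897785 = EUR 1,346,677.50
EUR 1,346,677.50 × 19.4810 = ZAR 26,234,624.38
ZAR 26,234,624.38 × 0.993135 = MXN 26,054,523.68
MXN 26,054,523.68 ÷ 0.217776 = INR 119,639,095.58
INR 119,639,095.58 ÷ 66.2359 = CAD 1,806,257.57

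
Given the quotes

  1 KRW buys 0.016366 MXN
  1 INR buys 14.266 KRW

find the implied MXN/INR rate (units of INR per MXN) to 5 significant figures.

1 MXN ÷ 0.016366 = 61.1023 KRW
61.1023 KRW ÷ 14.266 = 4.28307 INR

MXN/INR = 4.2831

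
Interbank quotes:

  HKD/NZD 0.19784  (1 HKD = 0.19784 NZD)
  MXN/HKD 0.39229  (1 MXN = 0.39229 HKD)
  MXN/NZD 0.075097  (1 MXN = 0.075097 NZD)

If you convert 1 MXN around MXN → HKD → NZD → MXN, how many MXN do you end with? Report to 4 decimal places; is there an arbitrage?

Around MXN → HKD → NZD → MXN: 1 × 0.39229 × 0.19784 ÷ 0.075097 = 1.033472
Product > 1; profitable direction is MXN → HKD → NZD → MXN.

1.0335 (arbitrage exists)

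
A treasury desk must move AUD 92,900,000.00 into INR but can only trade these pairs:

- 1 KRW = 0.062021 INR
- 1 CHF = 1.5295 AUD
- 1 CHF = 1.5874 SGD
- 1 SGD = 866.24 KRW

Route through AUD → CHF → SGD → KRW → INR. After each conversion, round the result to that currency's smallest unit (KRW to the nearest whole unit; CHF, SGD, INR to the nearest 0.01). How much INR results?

INR 5,179,998,178.73

AUD 92,900,000.00 ÷ 1.5295 = CHF 60,738,803.53
CHF 60,738,803.53 × 1.5874 = SGD 96,416,776.72
SGD 96,416,776.72 × 866.24 = KRW 83,520,068,666
KRW 83,520,068,666 × 0.062021 = INR 5,179,998,178.73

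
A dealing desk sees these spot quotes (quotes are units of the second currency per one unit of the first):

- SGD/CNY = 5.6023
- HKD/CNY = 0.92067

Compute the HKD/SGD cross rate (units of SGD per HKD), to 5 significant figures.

HKD/SGD = 0.16434

1 HKD × 0.92067 = 0.92067 CNY
0.92067 CNY ÷ 5.6023 = 0.164338 SGD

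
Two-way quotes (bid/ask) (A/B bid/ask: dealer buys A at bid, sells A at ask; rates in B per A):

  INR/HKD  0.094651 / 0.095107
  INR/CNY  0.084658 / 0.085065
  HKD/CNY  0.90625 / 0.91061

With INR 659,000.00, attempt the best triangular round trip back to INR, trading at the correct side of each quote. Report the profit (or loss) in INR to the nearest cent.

Best loop INR → HKD → CNY → INR:
INR 659,000.00 × 0.094651 (sell INR at bid) = HKD 62,375.01
HKD 62,375.01 × 0.90625 (sell HKD at bid) = CNY 56,527.35
CNY 56,527.35 ÷ 0.085065 (buy INR at ask) = INR 664,519.51

Net profit: INR 5,519.51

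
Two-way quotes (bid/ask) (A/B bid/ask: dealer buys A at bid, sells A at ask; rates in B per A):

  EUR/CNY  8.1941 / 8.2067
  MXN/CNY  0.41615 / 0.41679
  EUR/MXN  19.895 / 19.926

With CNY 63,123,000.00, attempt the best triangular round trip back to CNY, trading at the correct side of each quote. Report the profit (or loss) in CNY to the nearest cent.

Net profit: CNY 558,445.91

Best loop CNY → EUR → MXN → CNY:
CNY 63,123,000.00 ÷ 8.2067 (buy EUR at ask) = EUR 7,691,642.19
EUR 7,691,642.19 × 19.895 (sell EUR at bid) = MXN 153,025,221.47
MXN 153,025,221.47 × 0.41615 (sell MXN at bid) = CNY 63,681,445.91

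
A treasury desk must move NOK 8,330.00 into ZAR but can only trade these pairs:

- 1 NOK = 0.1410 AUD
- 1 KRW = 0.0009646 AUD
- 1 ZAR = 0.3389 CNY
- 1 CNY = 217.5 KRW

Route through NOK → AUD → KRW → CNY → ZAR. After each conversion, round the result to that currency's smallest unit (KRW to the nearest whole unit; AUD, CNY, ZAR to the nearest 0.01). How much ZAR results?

NOK 8,330.00 × 0.1410 = AUD 1,174.53
AUD 1,174.53 ÷ 0.0009646 = KRW 1,217,634
KRW 1,217,634 ÷ 217.5 = CNY 5,598.32
CNY 5,598.32 ÷ 0.3389 = ZAR 16,519.09

ZAR 16,519.09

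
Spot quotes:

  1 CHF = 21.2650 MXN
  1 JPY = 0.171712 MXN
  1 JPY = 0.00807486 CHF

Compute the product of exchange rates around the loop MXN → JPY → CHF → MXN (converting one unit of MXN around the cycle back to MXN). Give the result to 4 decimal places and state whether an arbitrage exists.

Around MXN → JPY → CHF → MXN: 1 ÷ 0.171712 × 0.00807486 × 21.2650 = 0.999999
Product ≈ 1 (deviation 0.000%, within rounding noise).

1.0000 (no arbitrage)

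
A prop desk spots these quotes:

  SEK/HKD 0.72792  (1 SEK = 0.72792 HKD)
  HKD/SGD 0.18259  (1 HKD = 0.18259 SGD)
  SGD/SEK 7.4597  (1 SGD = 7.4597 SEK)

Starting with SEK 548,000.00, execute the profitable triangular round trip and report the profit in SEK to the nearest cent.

Profit: SEK 4,711.57

Profitable loop is SEK → SGD → HKD → SEK:
SEK 548,000.00 ÷ 7.4597 = SGD 73,461.40
SGD 73,461.40 ÷ 0.18259 = HKD 402,329.81
HKD 402,329.81 ÷ 0.72792 = SEK 552,711.57
Profit = SEK 552,711.57 − SEK 548,000.00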